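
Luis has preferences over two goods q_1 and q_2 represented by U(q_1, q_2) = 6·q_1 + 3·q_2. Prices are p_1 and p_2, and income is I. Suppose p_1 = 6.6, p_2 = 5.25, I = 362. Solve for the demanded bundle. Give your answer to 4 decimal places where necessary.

Linear utility — the consumer picks whichever good has higher MU/price: 6/6.6 = 0.9091 vs 3/5.25 = 0.5714.
q_1 gives more utility per dollar, so spend all income on q_1: q_1* = I/p_1, q_2* = 0.
Numerically: q_1* = 54.8485, q_2* = 0.

q_1* = 54.8485, q_2* = 0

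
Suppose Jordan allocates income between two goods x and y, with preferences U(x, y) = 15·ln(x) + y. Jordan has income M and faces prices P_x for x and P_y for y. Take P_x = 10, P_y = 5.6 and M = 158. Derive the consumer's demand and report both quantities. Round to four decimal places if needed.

x* = 8.4, y* = 13.2143

MU_x = 15/x, MU_y = 1. Tangency: 15/x = P_x/P_y.
So x*(P_x,P_y) = 15·P_y/P_x, independent of income; and y* = (M − 15·P_y)/P_y.
At the given prices: x* = 15·5.6/10 = 8.4, and y* = 13.2143.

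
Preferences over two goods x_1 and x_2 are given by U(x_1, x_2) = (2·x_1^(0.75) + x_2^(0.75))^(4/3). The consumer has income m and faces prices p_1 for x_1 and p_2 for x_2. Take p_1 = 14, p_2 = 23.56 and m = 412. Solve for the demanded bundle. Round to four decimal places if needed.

x_1* = 29.0476, x_2* = 0.2264

MU_x_1 ∝ 2·x_1^(-0.25), MU_x_2 ∝ x_2^(-0.25), so MRS = 2·(x_2/x_1)^(0.25) = p_1/p_2.
Hence x_2/x_1 = ((1/2)·p_1/p_2)^(1/(0.25)), i.e. raised to the 4 power.
With the ratio pinned down, the budget gives x_1* = m/(p_1 + p_2·(x_2/x_1)) and x_2* = (x_2/x_1)·x_1*.
Numerically x_2/x_1 = 0.007793, so x_1* = 412/(14 + 23.56·0.007793) = 29.0476 and x_2* = 0.007793·29.0476 = 0.2264.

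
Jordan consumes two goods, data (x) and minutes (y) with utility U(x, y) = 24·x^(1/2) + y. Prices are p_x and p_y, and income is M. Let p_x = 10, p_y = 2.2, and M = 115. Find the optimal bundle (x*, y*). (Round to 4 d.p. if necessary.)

x* = 6.9696, y* = 20.5927

Set MRS = p_x/p_y: 12·x^(−1/2) = p_x/p_y.
Thus x* = (12·p_y/p_x)² — independent of M — with the rest of income spent on y.
Plugging in: x* = (12·2.2/10)² = 6.9696, y* = 20.5927.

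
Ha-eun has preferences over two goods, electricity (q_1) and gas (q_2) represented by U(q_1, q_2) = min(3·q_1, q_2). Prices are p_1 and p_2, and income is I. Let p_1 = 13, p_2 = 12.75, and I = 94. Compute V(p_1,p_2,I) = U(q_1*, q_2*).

With perfect complements, no substitution: consume in ratio q_1:q_2 = 1:3.
Budget: p_1·q_1 + p_2·3·q_1 = I, so (p_1 + 3·p_2)·q_1 = I.
Demand: q_1*(p_1,p_2,I) = I/(p_1 + 3·p_2), q_2* = 3·I/(p_1 + 3·p_2).
Here 13 + 3·12.75 = 51.25, giving q_1* = 1.8341 and q_2* = 5.5024.
Utility at the optimum: U(1.8341, 5.5024) = 5.5024.

V = 5.5024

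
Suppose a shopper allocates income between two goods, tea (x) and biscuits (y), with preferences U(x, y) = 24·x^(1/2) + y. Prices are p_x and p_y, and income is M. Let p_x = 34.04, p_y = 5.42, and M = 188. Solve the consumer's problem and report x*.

x* = 3.6507

Set MRS = p_x/p_y: 12·x^(−1/2) = p_x/p_y.
Solve: √x = 12·p_y/p_x, so x*(p_x,p_y) = (12·p_y/p_x)², and y* = (M − p_x·x*)/p_y.
Plugging in: x* = (12·5.42/34.04)² = 3.6507.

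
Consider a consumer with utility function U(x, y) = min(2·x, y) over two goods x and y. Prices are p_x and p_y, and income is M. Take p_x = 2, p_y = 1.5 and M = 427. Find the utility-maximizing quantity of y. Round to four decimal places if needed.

y* = 170.8

Leontief preferences: the optimum is at the kink where x/1 = y/2, i.e. y = 2·x.
Budget: p_x·x + p_y·2·x = M, so (p_x + 2·p_y)·x = M.
Demand: x*(p_x,p_y,M) = M/(p_x + 2·p_y), y* = 2·M/(p_x + 2·p_y).
Here 2 + 2·1.5 = 5, giving y* = 170.8.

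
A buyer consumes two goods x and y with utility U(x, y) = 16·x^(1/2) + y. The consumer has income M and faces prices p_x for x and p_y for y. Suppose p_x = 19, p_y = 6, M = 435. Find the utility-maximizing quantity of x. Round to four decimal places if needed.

MU_x = 8/√x, MU_y = 1. Tangency: 8/√x = p_x/p_y.
Solve: √x = 8·p_y/p_x, so x*(p_x,p_y) = (8·p_y/p_x)², and y* = (M − p_x·x*)/p_y.
Plugging in: x* = (8·6/19)² = 6.3823.

x* = 6.3823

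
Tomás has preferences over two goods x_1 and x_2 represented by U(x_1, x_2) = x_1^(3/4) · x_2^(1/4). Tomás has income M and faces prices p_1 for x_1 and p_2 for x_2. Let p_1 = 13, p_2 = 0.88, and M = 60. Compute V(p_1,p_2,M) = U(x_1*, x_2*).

V = 5.1565

Tangency: MRS = 3·x_2/x_1 = p_1/p_2.
So 0.75·p_2·x_2 = 0.25·p_1·x_1; combined with the budget, a share 0.75 of income goes to x_1.
Demand: x_1*(p_1,p_2,M) = 0.75·M/p_1 and x_2* = 0.25·M/p_2.
At p_1=13, p_2=0.88, M=60: x_1* = 0.75·60/13 = 3.4615, x_2* = 17.0455.
Utility at the optimum: U(3.4615, 17.0455) = 5.1565.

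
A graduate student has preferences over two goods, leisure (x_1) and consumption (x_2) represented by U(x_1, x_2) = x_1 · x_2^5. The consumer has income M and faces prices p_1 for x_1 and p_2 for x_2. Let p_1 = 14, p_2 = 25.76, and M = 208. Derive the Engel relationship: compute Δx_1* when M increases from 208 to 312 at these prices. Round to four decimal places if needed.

The MRS is (1/5)·x_2/x_1. Set MRS = p_1/p_2.
Rearranging, p_2·x_2 = 5·p_1·x_1. Substituting into the budget gives p_1·x_1·(1 + 5) = M.
Demand: x_1*(p_1,p_2,M) = 1/6·M/p_1 and x_2* = 5/6·M/p_2.
At p_1=14, p_2=25.76, M=208: x_1* = 1/6·208/14 = 2.4762.
At M' = 312: x_1* = 3.7143. Change: 3.7143 − 2.4762 = 1.2381.

Δx_1* = 1.2381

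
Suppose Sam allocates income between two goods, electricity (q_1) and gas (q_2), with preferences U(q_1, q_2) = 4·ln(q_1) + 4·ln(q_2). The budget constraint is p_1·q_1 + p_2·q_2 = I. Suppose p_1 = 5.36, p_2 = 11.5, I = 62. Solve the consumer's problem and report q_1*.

The MRS is q_2/q_1. Set MRS = p_1/p_2.
Rearranging, p_2·q_2 = p_1·q_1. Substituting into the budget gives p_1·q_1·(1 + 1) = I.
Demand: q_1*(p_1,p_2,I) = 0.5·I/p_1 and q_2* = 0.5·I/p_2.
At p_1=5.36, p_2=11.5, I=62: q_1* = 0.5·62/5.36 = 5.7836.

q_1* = 5.7836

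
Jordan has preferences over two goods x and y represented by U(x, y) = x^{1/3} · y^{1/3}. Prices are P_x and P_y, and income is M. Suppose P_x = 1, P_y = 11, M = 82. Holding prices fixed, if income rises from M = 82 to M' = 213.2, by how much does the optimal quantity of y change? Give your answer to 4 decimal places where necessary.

Tangency: MRS = y/x = P_x/P_y.
Rearranging, P_y·y = P_x·x. Substituting into the budget gives P_x·x·(1 + 1) = M.
Demand: x*(P_x,P_y,M) = 0.5·M/P_x and y* = 0.5·M/P_y.
At P_x=1, P_y=11, M=82: y* = 0.5·82/11 = 3.7273.
At M' = 213.2: y* = 9.6909. Change: 9.6909 − 3.7273 = 5.9636.

Δy* = 5.9636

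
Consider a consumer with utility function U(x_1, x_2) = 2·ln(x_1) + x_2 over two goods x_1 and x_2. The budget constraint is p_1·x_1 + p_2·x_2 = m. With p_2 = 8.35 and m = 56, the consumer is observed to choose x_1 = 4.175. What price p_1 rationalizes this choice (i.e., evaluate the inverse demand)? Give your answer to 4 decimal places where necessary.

Set MRS = p_1/p_2: (2/x_1)/1 = p_1/p_2.
So x_1*(p_1,p_2) = 2·p_2/p_1, independent of income; and x_2* = (m − 2·p_2)/p_2.
Set x_1* = 4.175 in the demand function and solve for p_1: p_1 = 4.

p_1 = 4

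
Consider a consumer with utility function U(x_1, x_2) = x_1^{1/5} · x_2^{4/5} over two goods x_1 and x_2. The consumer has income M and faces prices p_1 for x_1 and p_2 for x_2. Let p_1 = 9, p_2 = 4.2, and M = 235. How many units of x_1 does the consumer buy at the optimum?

x_1* = 5.2222

The MRS is (1/4)·x_2/x_1. Set MRS = p_1/p_2.
Rearranging, p_2·x_2 = 4·p_1·x_1. Substituting into the budget gives p_1·x_1·(1 + 4) = M.
Demand: x_1*(p_1,p_2,M) = 0.2·M/p_1 and x_2* = 0.8·M/p_2.
At p_1=9, p_2=4.2, M=235: x_1* = 0.2·235/9 = 5.2222.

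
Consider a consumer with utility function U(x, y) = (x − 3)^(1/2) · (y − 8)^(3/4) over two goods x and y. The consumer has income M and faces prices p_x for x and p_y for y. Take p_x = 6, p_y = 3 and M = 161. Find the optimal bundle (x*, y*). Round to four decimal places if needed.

x* = 10.9333, y* = 31.8

Let x' = x−3, y' = y−8. MRS = (2/3)·y'/x' = p_x/p_y.
Substituting into the budget: x* = 3 + 0.4·(M − 3·p_x − 8·p_y)/p_x, and y* = 8 + 0.6·(…)/p_y.
Discretionary income = 161 − 3·6 − 8·3 = 119; x* = 3 + 0.4·119/6 = 10.9333; y* = 8 + 0.6·119/3 = 31.8.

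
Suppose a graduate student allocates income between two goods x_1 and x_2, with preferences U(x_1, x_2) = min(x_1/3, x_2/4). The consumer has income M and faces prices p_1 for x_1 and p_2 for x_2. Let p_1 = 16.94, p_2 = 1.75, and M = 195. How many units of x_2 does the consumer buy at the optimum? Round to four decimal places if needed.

Leontief preferences: the optimum is at the kink where x_1/3 = x_2/4, i.e. x_2 = (4/3)·x_1.
Budget: p_1·x_1 + p_2·(4/3)·x_1 = M, so (3·p_1 + 4·p_2)·x_1 = 3·M.
Demand: x_1*(p_1,p_2,M) = 3·M/(3·p_1 + 4·p_2), x_2* = 4·M/(3·p_1 + 4·p_2).
Here 3·16.94 + 4·1.75 = 57.82, giving x_2* = 13.4901.

x_2* = 13.4901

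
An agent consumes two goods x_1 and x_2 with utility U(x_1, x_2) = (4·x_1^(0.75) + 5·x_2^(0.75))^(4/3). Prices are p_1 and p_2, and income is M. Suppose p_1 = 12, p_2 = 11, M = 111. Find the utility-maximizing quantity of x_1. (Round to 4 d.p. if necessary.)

With the ratio pinned down, the budget gives x_1* = M/(p_1 + p_2·(x_2/x_1)) and x_2* = (x_2/x_1)·x_1*.
Numerically x_2/x_1 = 3.457756, so x_1* = 111/(12 + 11·3.457756) = 2.2184.

x_1* = 2.2184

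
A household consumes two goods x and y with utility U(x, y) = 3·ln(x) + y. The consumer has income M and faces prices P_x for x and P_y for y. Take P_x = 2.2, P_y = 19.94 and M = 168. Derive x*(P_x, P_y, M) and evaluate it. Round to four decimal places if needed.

x* = 27.1909

So x*(P_x,P_y) = 3·P_y/P_x, independent of income; and y* = (M − 3·P_y)/P_y.
At the given prices: x* = 3·19.94/2.2 = 27.1909.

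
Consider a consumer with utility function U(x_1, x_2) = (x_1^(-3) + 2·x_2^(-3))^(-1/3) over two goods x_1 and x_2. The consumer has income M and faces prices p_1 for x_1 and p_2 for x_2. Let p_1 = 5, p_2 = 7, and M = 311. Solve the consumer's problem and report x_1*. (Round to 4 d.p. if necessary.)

MRS = MU_x_1/MU_x_2 = (1/2)·(x_2/x_1)^(4). Set equal to p_1/p_2.
Hence x_2/x_1 = (2·p_1/p_2)^(1/(4)), i.e. raised to the 0.25 power.
With the ratio pinned down, the budget gives x_1* = M/(p_1 + p_2·(x_2/x_1)) and x_2* = (x_2/x_1)·x_1*.
Numerically x_2/x_1 = 1.093265, so x_1* = 311/(5 + 7·1.093265) = 24.5794.

x_1* = 24.5794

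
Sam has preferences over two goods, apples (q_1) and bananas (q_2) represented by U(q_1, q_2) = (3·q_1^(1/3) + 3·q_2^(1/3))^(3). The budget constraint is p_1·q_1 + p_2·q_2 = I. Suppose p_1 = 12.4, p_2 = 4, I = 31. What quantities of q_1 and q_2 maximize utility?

MRS = MU_q_1/MU_q_2 = (q_2/q_1)^(2/3). Set equal to p_1/p_2.
Hence q_2/q_1 = (p_1/p_2)^(1/(2/3)), i.e. raised to the 1.5 power.
With the ratio pinned down, the budget gives q_1* = I/(p_1 + p_2·(q_2/q_1)) and q_2* = (q_2/q_1)·q_1*.
Numerically q_2/q_1 = 5.458113, so q_1* = 31/(12.4 + 4·5.458113) = 0.9056 and q_2* = 5.458113·0.9056 = 4.9427.

q_1* = 0.9056, q_2* = 4.9427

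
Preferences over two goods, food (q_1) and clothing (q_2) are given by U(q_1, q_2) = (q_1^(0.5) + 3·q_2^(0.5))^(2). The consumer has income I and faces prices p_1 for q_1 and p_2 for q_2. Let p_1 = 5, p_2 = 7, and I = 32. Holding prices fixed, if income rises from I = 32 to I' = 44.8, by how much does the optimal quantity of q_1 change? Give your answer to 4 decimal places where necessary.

Δq_1* = 0.3446

MU_q_1 ∝ q_1^(-0.5), MU_q_2 ∝ 3·q_2^(-0.5), so MRS = (1/3)·(q_2/q_1)^(0.5) = p_1/p_2.
Hence q_2/q_1 = (3·p_1/p_2)^(1/(0.5)), i.e. raised to the 2 power.
With the ratio pinned down, the budget gives q_1* = I/(p_1 + p_2·(q_2/q_1)) and q_2* = (q_2/q_1)·q_1*.
Numerically q_2/q_1 = 4.591837, so q_1* = 32/(5 + 7·4.591837) = 0.8615.
At I' = 44.8: q_1* = 1.2062. Change: 1.2062 − 0.8615 = 0.3446.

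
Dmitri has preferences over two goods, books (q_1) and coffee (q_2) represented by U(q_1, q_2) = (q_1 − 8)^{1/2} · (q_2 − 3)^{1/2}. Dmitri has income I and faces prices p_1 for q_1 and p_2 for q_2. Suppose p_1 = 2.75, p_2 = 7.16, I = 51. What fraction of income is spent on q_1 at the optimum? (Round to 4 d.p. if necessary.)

MRS = (q_2−3)/(q_1−8). Tangency with p_1/p_2 gives q_2−3 = (p_1/p_2)·(q_1−8).
After buying the subsistence bundle (8, 3), a share 0.5 of the remaining income goes to q_1: q_1* = 8 + 0.5·(I − 8p_1 − 3p_2)/p_1.
Discretionary income = 51 − 8·2.75 − 3·7.16 = 7.52; q_1* = 8 + 0.5·7.52/2.75 = 9.3673; q_2* = 3 + 0.5·7.52/7.16 = 3.5251.
Expenditure on q_1: 2.75·9.3673 = 25.76; share = 0.5051.

share on q_1 = 0.5051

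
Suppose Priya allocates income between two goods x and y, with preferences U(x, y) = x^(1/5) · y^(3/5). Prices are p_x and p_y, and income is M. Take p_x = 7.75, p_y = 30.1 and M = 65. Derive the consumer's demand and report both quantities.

x* = 2.0968, y* = 1.6196

MU_x/MU_y = (0.2·y)/(0.6·x); tangency sets this equal to p_x/p_y.
Rearranging, p_y·y = 3·p_x·x. Substituting into the budget gives p_x·x·(1 + 3) = M.
Demand: x*(p_x,p_y,M) = 0.25·M/p_x and y* = 0.75·M/p_y.
At p_x=7.75, p_y=30.1, M=65: x* = 0.25·65/7.75 = 2.0968, y* = 1.6196.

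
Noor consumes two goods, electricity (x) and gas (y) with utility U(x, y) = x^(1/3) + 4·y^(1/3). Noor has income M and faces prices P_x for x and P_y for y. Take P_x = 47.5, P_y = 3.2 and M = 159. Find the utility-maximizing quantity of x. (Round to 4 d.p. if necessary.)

MRS = MU_x/MU_y = (1/4)·(y/x)^(2/3). Set equal to P_x/P_y.
Hence y/x = (4·P_x/P_y)^(1/(2/3)), i.e. raised to the 1.5 power.
With the ratio pinned down, the budget gives x* = M/(P_x + P_y·(y/x)) and y* = (y/x)·x*.
Numerically y/x = 457.515102, so x* = 159/(47.5 + 3.2·457.515102) = 0.1052.

x* = 0.1052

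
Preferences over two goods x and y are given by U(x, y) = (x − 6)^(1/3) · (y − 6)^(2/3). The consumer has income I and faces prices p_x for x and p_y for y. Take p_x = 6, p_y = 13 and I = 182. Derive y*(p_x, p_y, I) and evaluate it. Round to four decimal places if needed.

Discretionary income = 182 − 6·6 − 6·13 = 68; y* = 6 + 2/3·68/13 = 9.4872.

y* = 9.4872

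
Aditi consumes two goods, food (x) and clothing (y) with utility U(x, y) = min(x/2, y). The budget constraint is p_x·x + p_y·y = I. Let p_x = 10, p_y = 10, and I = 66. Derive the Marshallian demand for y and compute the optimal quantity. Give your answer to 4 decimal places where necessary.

With perfect complements, no substitution: consume in ratio x:y = 2:1.
Budget: p_x·x + p_y·(1/2)·x = I, so (2·p_x + p_y)·x = 2·I.
Demand: x*(p_x,p_y,I) = 2·I/(2·p_x + p_y), y* = I/(2·p_x + p_y).
Here 2·10 + 10 = 30, giving y* = 2.2.

y* = 2.2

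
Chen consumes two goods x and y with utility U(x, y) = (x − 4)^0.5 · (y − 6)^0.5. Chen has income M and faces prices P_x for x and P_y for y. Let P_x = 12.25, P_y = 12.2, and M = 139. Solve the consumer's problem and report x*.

MRS = (y−6)/(x−4). Tangency with P_x/P_y gives y−6 = (P_x/P_y)·(x−4).
After buying the subsistence bundle (4, 6), a share 0.5 of the remaining income goes to x: x* = 4 + 0.5·(M − 4P_x − 6P_y)/P_x.
Discretionary income = 139 − 4·12.25 − 6·12.2 = 16.8; x* = 4 + 0.5·16.8/12.25 = 4.6857.

x* = 4.6857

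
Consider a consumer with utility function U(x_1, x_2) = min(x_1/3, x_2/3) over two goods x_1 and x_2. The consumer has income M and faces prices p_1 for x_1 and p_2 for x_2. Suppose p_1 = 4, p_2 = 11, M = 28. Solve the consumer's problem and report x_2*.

x_2* = 1.8667

Demand: x_1*(p_1,p_2,M) = 3·M/(3·p_1 + 3·p_2), x_2* = 3·M/(3·p_1 + 3·p_2).
Here 3·4 + 3·11 = 45, giving x_2* = 1.8667.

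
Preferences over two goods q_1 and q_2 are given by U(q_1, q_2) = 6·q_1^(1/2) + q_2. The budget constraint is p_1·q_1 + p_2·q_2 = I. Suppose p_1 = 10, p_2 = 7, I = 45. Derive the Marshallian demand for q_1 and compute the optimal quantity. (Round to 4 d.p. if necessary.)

q_1* = 4.41

Utility is quasi-linear in q_2; the FOC for q_1 is 3/√q_1 = p_1/p_2.
Solve: √q_1 = 3·p_2/p_1, so q_1*(p_1,p_2) = (3·p_2/p_1)², and q_2* = (I − p_1·q_1*)/p_2.
Plugging in: q_1* = (3·7/10)² = 4.41.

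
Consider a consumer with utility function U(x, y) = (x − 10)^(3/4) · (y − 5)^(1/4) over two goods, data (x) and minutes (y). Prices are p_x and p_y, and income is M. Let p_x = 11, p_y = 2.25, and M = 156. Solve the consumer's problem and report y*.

This is Cobb-Douglas in (x−10, y−5): tangency gives 0.75·p_y·(y−5) = 0.25·p_x·(x−10).
After buying the subsistence bundle (10, 5), a share 0.75 of the remaining income goes to x: x* = 10 + 0.75·(M − 10p_x − 5p_y)/p_x.
Discretionary income = 156 − 10·11 − 5·2.25 = 34.75; y* = 5 + 0.25·34.75/2.25 = 8.8611.

y* = 8.8611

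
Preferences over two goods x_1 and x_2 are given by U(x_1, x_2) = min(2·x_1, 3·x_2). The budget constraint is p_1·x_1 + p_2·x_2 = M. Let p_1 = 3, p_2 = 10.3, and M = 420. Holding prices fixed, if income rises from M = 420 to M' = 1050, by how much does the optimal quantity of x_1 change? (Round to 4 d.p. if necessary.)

Leontief preferences: the optimum is at the kink where x_1/3 = x_2/2, i.e. x_2 = (2/3)·x_1.
Budget: p_1·x_1 + p_2·(2/3)·x_1 = M, so (3·p_1 + 2·p_2)·x_1 = 3·M.
Demand: x_1*(p_1,p_2,M) = 3·M/(3·p_1 + 2·p_2), x_2* = 2·M/(3·p_1 + 2·p_2).
Here 3·3 + 2·10.3 = 29.6, giving x_1* = 42.5676.
At M' = 1050: x_1* = 106.4189. Change: 106.4189 − 42.5676 = 63.8514.

Δx_1* = 63.8514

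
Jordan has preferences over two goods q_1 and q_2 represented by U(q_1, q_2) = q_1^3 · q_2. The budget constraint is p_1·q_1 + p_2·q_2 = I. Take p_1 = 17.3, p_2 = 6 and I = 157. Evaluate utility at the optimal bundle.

The MRS is 3·q_2/q_1. Set MRS = p_1/p_2.
Rearranging, p_2·q_2 = (1/3)·p_1·q_1. Substituting into the budget gives p_1·q_1·(1 + (1/3)) = I.
Demand: q_1*(p_1,p_2,I) = 0.75·I/p_1 and q_2* = 0.25·I/p_2.
At p_1=17.3, p_2=6, I=157: q_1* = 0.75·157/17.3 = 6.8064, q_2* = 6.5417.
Utility at the optimum: U(6.8064, 6.5417) = 2062.6847.

V = 2062.6847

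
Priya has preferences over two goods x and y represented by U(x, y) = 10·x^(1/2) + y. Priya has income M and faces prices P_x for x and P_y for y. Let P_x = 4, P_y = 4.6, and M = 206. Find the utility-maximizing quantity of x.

x* = 33.0625

MU_x = 5/√x, MU_y = 1. Tangency: 5/√x = P_x/P_y.
Solve: √x = 5·P_y/P_x, so x*(P_x,P_y) = (5·P_y/P_x)², and y* = (M − P_x·x*)/P_y.
Plugging in: x* = (5·4.6/4)² = 33.0625.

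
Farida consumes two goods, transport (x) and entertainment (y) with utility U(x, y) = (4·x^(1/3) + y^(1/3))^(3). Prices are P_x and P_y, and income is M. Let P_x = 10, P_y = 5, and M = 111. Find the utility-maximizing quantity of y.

y* = 3.3349

From the CES first-order condition, 4·(y/x)^(2/3) = P_x/P_y.
Hence y/x = ((1/4)·P_x/P_y)^(1/(2/3)), i.e. raised to the 1.5 power.
Substitute y = (y/x)·x into the budget: x* = M/(P_x + P_y·(y/x)).
Numerically y/x = 0.353553, so x* = 111/(10 + 5·0.353553) = 9.4325 and y* = 0.353553·9.4325 = 3.3349.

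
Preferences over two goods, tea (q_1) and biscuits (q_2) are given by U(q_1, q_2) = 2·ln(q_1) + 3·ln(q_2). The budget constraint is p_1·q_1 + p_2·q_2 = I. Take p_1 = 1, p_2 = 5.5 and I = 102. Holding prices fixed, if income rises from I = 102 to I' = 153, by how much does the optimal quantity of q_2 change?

MU_q_1/MU_q_2 = (2·q_2)/(3·q_1); tangency sets this equal to p_1/p_2.
Rearranging, p_2·q_2 = (3/2)·p_1·q_1. Substituting into the budget gives p_1·q_1·(1 + (3/2)) = I.
Demand: q_1*(p_1,p_2,I) = 0.4·I/p_1 and q_2* = 0.6·I/p_2.
At p_1=1, p_2=5.5, I=102: q_2* = 0.6·102/5.5 = 11.1273.
At I' = 153: q_2* = 16.6909. Change: 16.6909 − 11.1273 = 5.5636.

Δq_2* = 5.5636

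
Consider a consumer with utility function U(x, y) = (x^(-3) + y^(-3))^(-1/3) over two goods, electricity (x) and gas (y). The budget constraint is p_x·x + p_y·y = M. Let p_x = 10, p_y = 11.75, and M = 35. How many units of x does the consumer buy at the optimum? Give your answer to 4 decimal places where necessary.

From the CES first-order condition, (y/x)^(4) = p_x/p_y.
Hence y/x = (p_x/p_y)^(1/(4)), i.e. raised to the 0.25 power.
Substitute y = (y/x)·x into the budget: x* = M/(p_x + p_y·(y/x)).
Numerically y/x = 0.960485, so x* = 35/(10 + 11.75·0.960485) = 1.6443.

x* = 1.6443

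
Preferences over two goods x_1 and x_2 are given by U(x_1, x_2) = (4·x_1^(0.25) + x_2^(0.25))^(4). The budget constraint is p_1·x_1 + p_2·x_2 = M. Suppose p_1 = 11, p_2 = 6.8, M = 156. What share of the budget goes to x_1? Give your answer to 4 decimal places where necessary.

MU_x_1 ∝ 4·x_1^(-0.75), MU_x_2 ∝ x_2^(-0.75), so MRS = 4·(x_2/x_1)^(0.75) = p_1/p_2.
Solve for the ratio: x_2/x_1 = [(1/4)·p_1/p_2]^(4/3).
With the ratio pinned down, the budget gives x_1* = M/(p_1 + p_2·(x_2/x_1)) and x_2* = (x_2/x_1)·x_1*.
Numerically x_2/x_1 = 0.299065, so x_1* = 156/(11 + 6.8·0.299065) = 11.969 and x_2* = 0.299065·11.969 = 3.5795.
Expenditure on x_1: 11·11.969 = 131.6593; share = 0.844.

share on x_1 = 0.844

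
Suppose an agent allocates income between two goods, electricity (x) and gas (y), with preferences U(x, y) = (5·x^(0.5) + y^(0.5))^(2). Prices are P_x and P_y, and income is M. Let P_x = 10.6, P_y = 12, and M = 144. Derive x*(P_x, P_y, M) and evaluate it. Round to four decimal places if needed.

MRS = MU_x/MU_y = 5·(y/x)^(0.5). Set equal to P_x/P_y.
Hence y/x = ((1/5)·P_x/P_y)^(1/(0.5)), i.e. raised to the 2 power.
With the ratio pinned down, the budget gives x* = M/(P_x + P_y·(y/x)) and y* = (y/x)·x*.
Numerically y/x = 0.031211, so x* = 144/(10.6 + 12·0.031211) = 13.1213.

x* = 13.1213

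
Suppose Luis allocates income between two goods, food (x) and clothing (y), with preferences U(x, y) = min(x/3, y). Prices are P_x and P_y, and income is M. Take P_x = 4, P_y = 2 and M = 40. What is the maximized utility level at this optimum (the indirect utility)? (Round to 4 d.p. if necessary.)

V = 2.8571

Leontief preferences: the optimum is at the kink where x/3 = y/1, i.e. y = (1/3)·x.
Budget: P_x·x + P_y·(1/3)·x = M, so (3·P_x + P_y)·x = 3·M.
Demand: x*(P_x,P_y,M) = 3·M/(3·P_x + P_y), y* = M/(3·P_x + P_y).
Here 3·4 + 2 = 14, giving x* = 8.5714 and y* = 2.8571.
Utility at the optimum: U(8.5714, 2.8571) = 2.8571.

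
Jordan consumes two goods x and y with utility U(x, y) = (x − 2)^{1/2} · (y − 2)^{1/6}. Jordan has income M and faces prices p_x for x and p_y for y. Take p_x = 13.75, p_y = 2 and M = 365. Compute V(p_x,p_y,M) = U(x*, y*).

After buying the subsistence bundle (2, 2), a share 0.75 of the remaining income goes to x: x* = 2 + 0.75·(M − 2p_x − 2p_y)/p_x.
Discretionary income = 365 − 2·13.75 − 2·2 = 333.5; x* = 2 + 0.75·333.5/13.75 = 20.1909; y* = 2 + 0.25·333.5/2 = 43.6875.
Utility at the optimum: U(20.1909, 43.6875) = 7.942.

V = 7.942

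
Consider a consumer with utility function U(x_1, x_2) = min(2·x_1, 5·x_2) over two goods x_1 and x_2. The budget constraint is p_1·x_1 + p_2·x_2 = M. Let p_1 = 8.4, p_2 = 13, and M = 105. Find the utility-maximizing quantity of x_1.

x_1* = 7.7206

Here 5·8.4 + 2·13 = 68, giving x_1* = 7.7206.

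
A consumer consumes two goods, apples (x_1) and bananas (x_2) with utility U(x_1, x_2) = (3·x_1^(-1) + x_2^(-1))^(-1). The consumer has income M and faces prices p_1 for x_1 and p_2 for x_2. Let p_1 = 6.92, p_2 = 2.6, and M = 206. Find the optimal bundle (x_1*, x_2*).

x_1* = 21.9875, x_2* = 20.7101

From the CES first-order condition, 3·(x_2/x_1)^(2) = p_1/p_2.
Solve for the ratio: x_2/x_1 = [(1/3)·p_1/p_2]^(0.5).
Substitute x_2 = (x_2/x_1)·x_1 into the budget: x_1* = M/(p_1 + p_2·(x_2/x_1)).
Numerically x_2/x_1 = 0.941902, so x_1* = 206/(6.92 + 2.6·0.941902) = 21.9875 and x_2* = 0.941902·21.9875 = 20.7101.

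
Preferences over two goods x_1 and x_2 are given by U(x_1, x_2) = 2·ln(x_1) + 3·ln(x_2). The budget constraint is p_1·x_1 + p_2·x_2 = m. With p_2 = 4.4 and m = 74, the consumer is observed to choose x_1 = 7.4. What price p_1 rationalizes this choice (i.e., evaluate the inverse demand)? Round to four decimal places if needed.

The MRS is (2/3)·x_2/x_1. Set MRS = p_1/p_2.
So 2·p_2·x_2 = 3·p_1·x_1; combined with the budget, a share 0.4 of income goes to x_1.
Demand: x_1*(p_1,p_2,m) = 0.4·m/p_1 and x_2* = 0.6·m/p_2.
Set x_1* = 7.4 in the demand function and solve for p_1: p_1 = 4.

p_1 = 4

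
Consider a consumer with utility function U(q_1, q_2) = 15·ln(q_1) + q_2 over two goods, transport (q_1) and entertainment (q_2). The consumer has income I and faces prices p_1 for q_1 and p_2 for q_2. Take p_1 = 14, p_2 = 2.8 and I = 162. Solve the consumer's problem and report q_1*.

q_1* = 3

MU_q_1 = 15/q_1, MU_q_2 = 1. Tangency: 15/q_1 = p_1/p_2.
So q_1*(p_1,p_2) = 15·p_2/p_1, independent of income; and q_2* = (I − 15·p_2)/p_2.
At the given prices: q_1* = 15·2.8/14 = 3.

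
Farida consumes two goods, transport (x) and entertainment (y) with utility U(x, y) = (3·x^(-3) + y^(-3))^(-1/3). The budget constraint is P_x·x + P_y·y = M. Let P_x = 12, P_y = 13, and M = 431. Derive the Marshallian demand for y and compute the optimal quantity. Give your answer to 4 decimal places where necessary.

MU_x ∝ 3·x^(-4), MU_y ∝ y^(-4), so MRS = 3·(y/x)^(4) = P_x/P_y.
Hence y/x = ((1/3)·P_x/P_y)^(1/(4)), i.e. raised to the 0.25 power.
Substitute y = (y/x)·x into the budget: x* = M/(P_x + P_y·(y/x)).
Numerically y/x = 0.744782, so x* = 431/(12 + 13·0.744782) = 19.8781 and y* = 0.744782·19.8781 = 14.8048.

y* = 14.8048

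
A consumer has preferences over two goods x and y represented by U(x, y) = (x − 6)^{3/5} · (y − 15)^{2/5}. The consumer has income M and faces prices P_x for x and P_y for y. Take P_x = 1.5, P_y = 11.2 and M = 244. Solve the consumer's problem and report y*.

y* = 17.3929

After buying the subsistence bundle (6, 15), a share 0.6 of the remaining income goes to x: x* = 6 + 0.6·(M − 6P_x − 15P_y)/P_x.
Discretionary income = 244 − 6·1.5 − 15·11.2 = 67; y* = 15 + 0.4·67/11.2 = 17.3929.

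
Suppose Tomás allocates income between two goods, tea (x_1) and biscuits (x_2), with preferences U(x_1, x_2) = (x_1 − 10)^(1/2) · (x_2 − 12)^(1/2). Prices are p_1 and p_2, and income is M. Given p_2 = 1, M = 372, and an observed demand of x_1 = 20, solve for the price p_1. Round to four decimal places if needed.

This is Cobb-Douglas in (x_1−10, x_2−12): tangency gives 0.5·p_2·(x_2−12) = 0.5·p_1·(x_1−10).
Substituting into the budget: x_1* = 10 + 0.5·(M − 10·p_1 − 12·p_2)/p_1, and x_2* = 12 + 0.5·(…)/p_2.
Set x_1* = 20 in the demand function and solve for p_1: p_1 = 12.

p_1 = 12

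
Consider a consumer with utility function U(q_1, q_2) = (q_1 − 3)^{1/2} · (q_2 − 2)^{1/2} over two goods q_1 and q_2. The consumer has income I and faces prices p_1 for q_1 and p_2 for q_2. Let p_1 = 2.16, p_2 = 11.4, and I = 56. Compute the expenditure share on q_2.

Let q_1' = q_1−3, q_2' = q_2−2. MRS = q_2'/q_1' = p_1/p_2.
After buying the subsistence bundle (3, 2), a share 0.5 of the remaining income goes to q_1: q_1* = 3 + 0.5·(I − 3p_1 − 2p_2)/p_1.
Discretionary income = 56 − 3·2.16 − 2·11.4 = 26.72; q_1* = 3 + 0.5·26.72/2.16 = 9.1852; q_2* = 2 + 0.5·26.72/11.4 = 3.1719.
Expenditure on q_2: 11.4·3.1719 = 36.16; share = 0.6457.

share on q_2 = 0.6457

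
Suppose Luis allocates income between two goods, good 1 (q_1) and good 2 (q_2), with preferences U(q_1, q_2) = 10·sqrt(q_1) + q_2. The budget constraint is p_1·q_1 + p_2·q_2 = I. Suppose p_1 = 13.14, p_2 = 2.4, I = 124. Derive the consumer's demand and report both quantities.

q_1* = 0.834, q_2* = 47.1005

Utility is quasi-linear in q_2; the FOC for q_1 is 5/√q_1 = p_1/p_2.
Thus q_1* = (5·p_2/p_1)² — independent of I — with the rest of income spent on q_2.
Plugging in: q_1* = (5·2.4/13.14)² = 0.834, q_2* = 47.1005.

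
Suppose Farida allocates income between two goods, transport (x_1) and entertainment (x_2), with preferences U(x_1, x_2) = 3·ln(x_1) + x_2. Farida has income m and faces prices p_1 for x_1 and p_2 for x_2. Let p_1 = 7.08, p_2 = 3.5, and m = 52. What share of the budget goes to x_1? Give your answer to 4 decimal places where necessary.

share on x_1 = 0.2019

Set MRS = p_1/p_2: (3/x_1)/1 = p_1/p_2.
So x_1*(p_1,p_2) = 3·p_2/p_1, independent of income; and x_2* = (m − 3·p_2)/p_2.
At the given prices: x_1* = 3·3.5/7.08 = 1.4831, and x_2* = 11.8571.
Expenditure on x_1: 7.08·1.4831 = 10.5; share = 0.2019.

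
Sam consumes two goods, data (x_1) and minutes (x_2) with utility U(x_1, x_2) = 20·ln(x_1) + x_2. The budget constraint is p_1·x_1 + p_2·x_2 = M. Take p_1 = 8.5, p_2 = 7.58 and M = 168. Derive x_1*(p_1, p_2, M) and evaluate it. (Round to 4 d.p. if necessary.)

Set MRS = p_1/p_2: (20/x_1)/1 = p_1/p_2.
So x_1*(p_1,p_2) = 20·p_2/p_1, independent of income; and x_2* = (M − 20·p_2)/p_2.
At the given prices: x_1* = 20·7.58/8.5 = 17.8353.

x_1* = 17.8353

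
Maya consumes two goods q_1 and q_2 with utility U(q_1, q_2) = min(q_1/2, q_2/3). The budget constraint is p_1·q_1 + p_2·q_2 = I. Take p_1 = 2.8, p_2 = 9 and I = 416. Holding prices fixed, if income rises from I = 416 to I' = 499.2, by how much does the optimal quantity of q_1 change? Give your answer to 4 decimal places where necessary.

Δq_1* = 5.1043

Here 2·2.8 + 3·9 = 32.6, giving q_1* = 25.5215.
At I' = 499.2: q_1* = 30.6258. Change: 30.6258 − 25.5215 = 5.1043.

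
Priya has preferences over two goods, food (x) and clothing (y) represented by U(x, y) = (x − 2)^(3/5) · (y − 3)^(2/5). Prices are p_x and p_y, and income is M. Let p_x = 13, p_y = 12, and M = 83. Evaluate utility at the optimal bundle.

V = 0.8509

Substituting into the budget: x* = 2 + 0.6·(M − 2·p_x − 3·p_y)/p_x, and y* = 3 + 0.4·(…)/p_y.
Discretionary income = 83 − 2·13 − 3·12 = 21; x* = 2 + 0.6·21/13 = 2.9692; y* = 3 + 0.4·21/12 = 3.7.
Utility at the optimum: U(2.9692, 3.7) = 0.8509.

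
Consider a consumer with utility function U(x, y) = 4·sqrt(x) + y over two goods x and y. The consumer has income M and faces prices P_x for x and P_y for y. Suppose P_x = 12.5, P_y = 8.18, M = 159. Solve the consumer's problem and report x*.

Solve: √x = 2·P_y/P_x, so x*(P_x,P_y) = (2·P_y/P_x)², and y* = (M − P_x·x*)/P_y.
Plugging in: x* = (2·8.18/12.5)² = 1.713.

x* = 1.713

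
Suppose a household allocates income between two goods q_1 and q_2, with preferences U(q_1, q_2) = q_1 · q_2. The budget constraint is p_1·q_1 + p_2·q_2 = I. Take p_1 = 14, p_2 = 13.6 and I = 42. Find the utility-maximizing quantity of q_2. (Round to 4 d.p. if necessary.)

q_2* = 1.5441

MU_q_1/MU_q_2 = (q_2)/(q_1); tangency sets this equal to p_1/p_2.
Rearranging, p_2·q_2 = p_1·q_1. Substituting into the budget gives p_1·q_1·(1 + 1) = I.
Demand: q_1*(p_1,p_2,I) = 0.5·I/p_1 and q_2* = 0.5·I/p_2.
At p_1=14, p_2=13.6, I=42: q_2* = 0.5·42/13.6 = 1.5441.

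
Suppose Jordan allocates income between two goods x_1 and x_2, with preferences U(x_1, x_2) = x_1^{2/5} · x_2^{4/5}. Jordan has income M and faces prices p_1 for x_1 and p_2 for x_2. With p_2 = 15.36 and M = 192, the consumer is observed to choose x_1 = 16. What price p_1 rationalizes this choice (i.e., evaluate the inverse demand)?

Tangency: MRS = (1/2)·x_2/x_1 = p_1/p_2.
So 0.4·p_2·x_2 = 0.8·p_1·x_1; combined with the budget, a share 1/3 of income goes to x_1.
Demand: x_1*(p_1,p_2,M) = 1/3·M/p_1 and x_2* = 2/3·M/p_2.
Set x_1* = 16 in the demand function and solve for p_1: p_1 = 4.

p_1 = 4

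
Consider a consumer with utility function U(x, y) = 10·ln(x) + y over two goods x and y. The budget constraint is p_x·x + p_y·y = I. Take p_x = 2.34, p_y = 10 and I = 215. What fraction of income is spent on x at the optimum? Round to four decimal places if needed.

share on x = 0.4651

MU_x = 10/x, MU_y = 1. Tangency: 10/x = p_x/p_y.
So x*(p_x,p_y) = 10·p_y/p_x, independent of income; and y* = (I − 10·p_y)/p_y.
At the given prices: x* = 10·10/2.34 = 42.735, and y* = 11.5.
Expenditure on x: 2.34·42.735 = 100; share = 0.4651.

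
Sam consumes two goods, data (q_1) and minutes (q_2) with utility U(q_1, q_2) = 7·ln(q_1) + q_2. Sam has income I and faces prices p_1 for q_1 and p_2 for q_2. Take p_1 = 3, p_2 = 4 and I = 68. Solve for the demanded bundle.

Set MRS = p_1/p_2: (7/q_1)/1 = p_1/p_2.
So q_1*(p_1,p_2) = 7·p_2/p_1, independent of income; and q_2* = (I − 7·p_2)/p_2.
At the given prices: q_1* = 7·4/3 = 9.3333, and q_2* = 10.

q_1* = 9.3333, q_2* = 10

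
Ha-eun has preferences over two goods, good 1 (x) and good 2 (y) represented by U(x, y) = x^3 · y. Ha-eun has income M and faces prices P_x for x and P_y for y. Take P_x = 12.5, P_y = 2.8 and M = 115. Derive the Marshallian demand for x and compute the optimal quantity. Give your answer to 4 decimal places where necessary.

MU_x/MU_y = (3·y)/(x); tangency sets this equal to P_x/P_y.
So 3·P_y·y = P_x·x; combined with the budget, a share 0.75 of income goes to x.
Demand: x*(P_x,P_y,M) = 0.75·M/P_x and y* = 0.25·M/P_y.
At P_x=12.5, P_y=2.8, M=115: x* = 0.75·115/12.5 = 6.9.

x* = 6.9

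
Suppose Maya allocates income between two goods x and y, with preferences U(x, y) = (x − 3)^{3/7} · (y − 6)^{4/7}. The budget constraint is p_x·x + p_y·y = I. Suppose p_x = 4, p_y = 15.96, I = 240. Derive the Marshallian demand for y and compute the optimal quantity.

y* = 10.7347

Substituting into the budget: x* = 3 + 3/7·(I − 3·p_x − 6·p_y)/p_x, and y* = 6 + 4/7·(…)/p_y.
Discretionary income = 240 − 3·4 − 6·15.96 = 132.24; y* = 6 + 4/7·132.24/15.96 = 10.7347.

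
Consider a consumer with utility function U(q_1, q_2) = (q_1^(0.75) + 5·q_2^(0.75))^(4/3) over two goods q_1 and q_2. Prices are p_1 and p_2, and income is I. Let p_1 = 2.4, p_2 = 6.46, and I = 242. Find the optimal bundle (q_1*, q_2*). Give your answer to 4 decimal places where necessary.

MRS = MU_q_1/MU_q_2 = (1/5)·(q_2/q_1)^(0.25). Set equal to p_1/p_2.
Hence q_2/q_1 = (5·p_1/p_2)^(1/(0.25)), i.e. raised to the 4 power.
With the ratio pinned down, the budget gives q_1* = I/(p_1 + p_2·(q_2/q_1)) and q_2* = (q_2/q_1)·q_1*.
Numerically q_2/q_1 = 11.906796, so q_1* = 242/(2.4 + 6.46·11.906796) = 3.051 and q_2* = 11.906796·3.051 = 36.3278.

q_1* = 3.051, q_2* = 36.3278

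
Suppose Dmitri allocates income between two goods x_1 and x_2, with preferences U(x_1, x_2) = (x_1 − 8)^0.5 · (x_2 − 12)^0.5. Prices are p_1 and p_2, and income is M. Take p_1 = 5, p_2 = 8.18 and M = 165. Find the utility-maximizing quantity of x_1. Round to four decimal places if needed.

This is Cobb-Douglas in (x_1−8, x_2−12): tangency gives 0.5·p_2·(x_2−12) = 0.5·p_1·(x_1−8).
Substituting into the budget: x_1* = 8 + 0.5·(M − 8·p_1 − 12·p_2)/p_1, and x_2* = 12 + 0.5·(…)/p_2.
Discretionary income = 165 − 8·5 − 12·8.18 = 26.84; x_1* = 8 + 0.5·26.84/5 = 10.684.

x_1* = 10.684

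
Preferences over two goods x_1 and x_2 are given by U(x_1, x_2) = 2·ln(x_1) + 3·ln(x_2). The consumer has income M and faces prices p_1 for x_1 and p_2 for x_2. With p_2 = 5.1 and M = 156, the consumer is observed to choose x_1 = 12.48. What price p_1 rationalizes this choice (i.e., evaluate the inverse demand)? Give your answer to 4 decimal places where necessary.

MU_x_1/MU_x_2 = (2·x_2)/(3·x_1); tangency sets this equal to p_1/p_2.
Rearranging, p_2·x_2 = (3/2)·p_1·x_1. Substituting into the budget gives p_1·x_1·(1 + (3/2)) = M.
Demand: x_1*(p_1,p_2,M) = 0.4·M/p_1 and x_2* = 0.6·M/p_2.
Set x_1* = 12.48 in the demand function and solve for p_1: p_1 = 5.

p_1 = 5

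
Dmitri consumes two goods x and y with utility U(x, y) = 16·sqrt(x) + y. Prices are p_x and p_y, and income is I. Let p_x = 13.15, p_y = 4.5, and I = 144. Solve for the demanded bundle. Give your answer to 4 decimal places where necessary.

Set MRS = p_x/p_y: 8·x^(−1/2) = p_x/p_y.
Thus x* = (8·p_y/p_x)² — independent of I — with the rest of income spent on y.
Plugging in: x* = (8·4.5/13.15)² = 7.4947, y* = 10.0989.

x* = 7.4947, y* = 10.0989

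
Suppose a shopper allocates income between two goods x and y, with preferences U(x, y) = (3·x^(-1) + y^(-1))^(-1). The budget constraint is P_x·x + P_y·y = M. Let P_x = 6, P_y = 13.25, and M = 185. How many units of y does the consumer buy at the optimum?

y* = 6.4475

With the ratio pinned down, the budget gives x* = M/(P_x + P_y·(y/x)) and y* = (y/x)·x*.
Numerically y/x = 0.388514, so x* = 185/(6 + 13.25·0.388514) = 16.5952 and y* = 0.388514·16.5952 = 6.4475.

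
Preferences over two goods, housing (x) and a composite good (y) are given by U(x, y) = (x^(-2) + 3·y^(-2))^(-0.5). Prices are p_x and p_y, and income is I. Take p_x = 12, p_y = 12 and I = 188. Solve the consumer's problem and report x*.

MU_x ∝ x^(-3), MU_y ∝ 3·y^(-3), so MRS = (1/3)·(y/x)^(3) = p_x/p_y.
Solve for the ratio: y/x = [3·p_x/p_y]^(1/3).
Substitute y = (y/x)·x into the budget: x* = I/(p_x + p_y·(y/x)).
Numerically y/x = 1.44225, so x* = 188/(12 + 12·1.44225) = 6.4149.

x* = 6.4149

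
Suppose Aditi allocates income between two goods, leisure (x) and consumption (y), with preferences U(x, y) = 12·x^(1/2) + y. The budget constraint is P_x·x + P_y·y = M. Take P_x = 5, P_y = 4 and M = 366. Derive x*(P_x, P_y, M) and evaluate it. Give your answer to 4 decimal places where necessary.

x* = 23.04

MU_x = 6/√x, MU_y = 1. Tangency: 6/√x = P_x/P_y.
Thus x* = (6·P_y/P_x)² — independent of M — with the rest of income spent on y.
Plugging in: x* = (6·4/5)² = 23.04.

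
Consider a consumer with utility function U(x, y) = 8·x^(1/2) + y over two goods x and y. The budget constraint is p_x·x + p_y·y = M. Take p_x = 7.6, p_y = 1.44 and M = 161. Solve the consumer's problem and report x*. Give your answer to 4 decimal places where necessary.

x* = 0.5744

Set MRS = p_x/p_y: 4·x^(−1/2) = p_x/p_y.
Thus x* = (4·p_y/p_x)² — independent of M — with the rest of income spent on y.
Plugging in: x* = (4·1.44/7.6)² = 0.5744.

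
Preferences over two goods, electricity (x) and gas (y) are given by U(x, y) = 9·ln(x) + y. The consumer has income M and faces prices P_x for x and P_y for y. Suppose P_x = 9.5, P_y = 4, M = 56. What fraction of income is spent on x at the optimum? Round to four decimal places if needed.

share on x = 0.6429

Set MRS = P_x/P_y: (9/x)/1 = P_x/P_y.
So x*(P_x,P_y) = 9·P_y/P_x, independent of income; and y* = (M − 9·P_y)/P_y.
At the given prices: x* = 9·4/9.5 = 3.7895, and y* = 5.
Expenditure on x: 9.5·3.7895 = 36; share = 0.6429.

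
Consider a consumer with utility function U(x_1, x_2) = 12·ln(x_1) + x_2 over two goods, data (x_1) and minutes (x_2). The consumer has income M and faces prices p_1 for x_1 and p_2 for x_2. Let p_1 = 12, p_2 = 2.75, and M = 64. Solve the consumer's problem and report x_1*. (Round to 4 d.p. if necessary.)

MU_x_1 = 12/x_1, MU_x_2 = 1. Tangency: 12/x_1 = p_1/p_2.
So x_1*(p_1,p_2) = 12·p_2/p_1, independent of income; and x_2* = (M − 12·p_2)/p_2.
At the given prices: x_1* = 12·2.75/12 = 2.75.

x_1* = 2.75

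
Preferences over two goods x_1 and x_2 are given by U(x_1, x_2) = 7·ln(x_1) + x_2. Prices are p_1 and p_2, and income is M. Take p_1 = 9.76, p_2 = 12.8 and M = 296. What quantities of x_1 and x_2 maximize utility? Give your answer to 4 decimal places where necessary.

x_1* = 9.1803, x_2* = 16.125

MU_x_1 = 7/x_1, MU_x_2 = 1. Tangency: 7/x_1 = p_1/p_2.
So x_1*(p_1,p_2) = 7·p_2/p_1, independent of income; and x_2* = (M − 7·p_2)/p_2.
At the given prices: x_1* = 7·12.8/9.76 = 9.1803, and x_2* = 16.125.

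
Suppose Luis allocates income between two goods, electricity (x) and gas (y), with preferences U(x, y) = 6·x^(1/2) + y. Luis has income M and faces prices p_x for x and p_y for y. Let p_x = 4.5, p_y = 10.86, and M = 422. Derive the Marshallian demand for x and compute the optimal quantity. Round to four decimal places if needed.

Set MRS = p_x/p_y: 3·x^(−1/2) = p_x/p_y.
Solve: √x = 3·p_y/p_x, so x*(p_x,p_y) = (3·p_y/p_x)², and y* = (M − p_x·x*)/p_y.
Plugging in: x* = (3·10.86/4.5)² = 52.4176.

x* = 52.4176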